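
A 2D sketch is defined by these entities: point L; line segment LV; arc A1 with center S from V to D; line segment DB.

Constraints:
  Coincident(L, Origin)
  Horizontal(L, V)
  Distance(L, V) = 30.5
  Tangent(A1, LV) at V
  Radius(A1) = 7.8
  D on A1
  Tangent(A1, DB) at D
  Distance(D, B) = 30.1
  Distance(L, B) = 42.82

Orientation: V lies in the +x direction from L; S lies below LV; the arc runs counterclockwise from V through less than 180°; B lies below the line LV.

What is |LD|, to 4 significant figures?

23.87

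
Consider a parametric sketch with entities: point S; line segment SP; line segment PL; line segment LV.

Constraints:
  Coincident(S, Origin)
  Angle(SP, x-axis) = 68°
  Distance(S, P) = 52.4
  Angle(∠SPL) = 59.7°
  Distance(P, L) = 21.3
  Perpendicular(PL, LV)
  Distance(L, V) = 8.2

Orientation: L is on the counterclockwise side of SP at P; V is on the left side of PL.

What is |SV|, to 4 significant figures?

37.40

S is at the origin; SP runs at 68.0° with length 52.4, so P = 52.4·(cos 68.0°, sin 68.0°) = (19.63, 48.58). ∠SPL = 59.7°, so PL runs at 68.0° + (180° − 59.7°) = 188.3° from the x-axis; with |PL| = 21.3, L = P + 21.3·(cos 188.3°, sin 188.3°) = (-1.448, 45.51). PL is perpendicular to LV; with |LV| = 8.2 on the left of PL, V = L + 8.2·(0.1444, -0.9895) = (-0.2638, 37.40). Then |SV| = |V − S| = 37.40.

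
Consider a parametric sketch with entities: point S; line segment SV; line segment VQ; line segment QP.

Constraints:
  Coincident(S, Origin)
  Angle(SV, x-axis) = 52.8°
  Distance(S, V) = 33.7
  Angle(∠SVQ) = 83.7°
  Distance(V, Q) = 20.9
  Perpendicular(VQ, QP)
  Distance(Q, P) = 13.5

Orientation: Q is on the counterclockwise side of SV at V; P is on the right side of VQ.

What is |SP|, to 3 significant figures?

50.0

S is at the origin; SV runs at 52.8° with length 33.7, so V = 33.7·(cos 52.8°, sin 52.8°) = (20.4, 26.8). ∠SVQ = 83.7°, so VQ runs at 52.8° + (180° − 83.7°) = 149° from the x-axis; with |VQ| = 20.9, Q = V + 20.9·(cos 149°, sin 149°) = (2.44, 37.6). The perpendicularity gives QP at right angles to VQ; with |QP| = 13.5 on the right of VQ, P = Q + 13.5·(0.514, 0.858) = (9.37, 49.2). Then |SP| = |P − S| = 50.0.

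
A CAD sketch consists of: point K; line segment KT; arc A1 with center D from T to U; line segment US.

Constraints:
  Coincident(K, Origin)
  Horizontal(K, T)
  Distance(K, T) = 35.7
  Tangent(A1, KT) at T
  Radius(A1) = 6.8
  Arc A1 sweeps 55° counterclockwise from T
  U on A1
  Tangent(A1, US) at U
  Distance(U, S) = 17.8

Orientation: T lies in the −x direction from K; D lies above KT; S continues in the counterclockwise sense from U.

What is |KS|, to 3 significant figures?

26.5

K is at the origin; K and T share the same y with |KT| = 35.7 and T on the −x side, so T = (-35.7, 0.00). A1 meets KT tangentially, so DT is at right angles to KT, so D = T + (0, 6.8) = (-35.7, 6.80). On A1, T sits at bearing -90° from D; a 55° counterclockwise sweep puts U at bearing -35°, so U = D + 6.8·(cos -35°, sin -35°) = (-30.1, 2.90). Tangency of A1 to US means the radius DU is perpendicular to US, so US runs along (−sin -35°, cos -35°); with |US| = 17.8, S = (-19.9, 17.5). Then |KS| = |S − K| = 26.5.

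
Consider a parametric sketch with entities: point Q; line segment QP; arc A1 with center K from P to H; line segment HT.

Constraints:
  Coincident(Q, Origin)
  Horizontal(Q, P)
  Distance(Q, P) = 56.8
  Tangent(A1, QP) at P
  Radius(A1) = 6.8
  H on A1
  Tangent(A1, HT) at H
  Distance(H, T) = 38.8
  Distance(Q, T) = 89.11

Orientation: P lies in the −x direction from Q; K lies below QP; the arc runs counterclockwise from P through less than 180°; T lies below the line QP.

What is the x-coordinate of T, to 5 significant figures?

-80.463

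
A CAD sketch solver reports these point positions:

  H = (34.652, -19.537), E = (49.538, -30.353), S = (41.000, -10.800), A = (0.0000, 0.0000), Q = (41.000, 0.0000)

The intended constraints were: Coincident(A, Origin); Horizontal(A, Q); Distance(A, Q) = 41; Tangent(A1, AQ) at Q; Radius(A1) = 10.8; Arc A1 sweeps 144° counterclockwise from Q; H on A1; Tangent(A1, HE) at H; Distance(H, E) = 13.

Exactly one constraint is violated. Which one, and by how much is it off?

Distance(H, E) = 13 — off by 5.40.

A = (0.00, 0.00) ✓; A.y = 0.00, Q.y = 0.00 ✓; |AQ| = 41.00 ✓; ∠(SQ, QA) = 90.00° ✓; |SQ| = 10.80 ✓; bearing(S→H) − bearing(S→Q) = 144.0° ✓; |SH| = 10.80 ✓; ∠(SH, HE) = 90.00° ✓; |HE| = 18.40 ✗.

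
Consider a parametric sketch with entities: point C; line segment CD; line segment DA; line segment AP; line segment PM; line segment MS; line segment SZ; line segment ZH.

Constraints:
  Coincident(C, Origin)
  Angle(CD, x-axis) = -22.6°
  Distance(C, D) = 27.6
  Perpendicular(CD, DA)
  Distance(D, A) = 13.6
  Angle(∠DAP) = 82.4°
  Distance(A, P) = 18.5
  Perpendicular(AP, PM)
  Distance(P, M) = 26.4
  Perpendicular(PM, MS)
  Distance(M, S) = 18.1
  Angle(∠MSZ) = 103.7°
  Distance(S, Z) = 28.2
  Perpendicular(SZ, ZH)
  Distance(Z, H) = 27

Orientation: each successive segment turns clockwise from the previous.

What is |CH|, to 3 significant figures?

19.5

C is at the origin; CD runs at -22.6° with length 27.6, so D = (25.5, -10.6). CD ⟂ DA, so DA runs at -113°; with |DA| = 13.6, A = (20.3, -23.2). ∠DAP = 82.4° gives AP at 150° from the x-axis; with |AP| = 18.5, P = (4.27, -13.9). The perpendicularity gives PM at right angles to AP, so PM runs at 59.8°; with |PM| = 26.4, M = (17.5, 8.96). The perpendicularity gives MS at right angles to PM, so MS runs at -30.2°; with |MS| = 18.1, S = (33.2, -0.144). ∠MSZ = 103.7° gives SZ at -106° from the x-axis; with |SZ| = 28.2, Z = (25.2, -27.2). SZ is perpendicular to ZH, so ZH runs at 164°; with |ZH| = 27.0, H = (-0.709, -19.5). Then |CH| = |H − C| = 19.5.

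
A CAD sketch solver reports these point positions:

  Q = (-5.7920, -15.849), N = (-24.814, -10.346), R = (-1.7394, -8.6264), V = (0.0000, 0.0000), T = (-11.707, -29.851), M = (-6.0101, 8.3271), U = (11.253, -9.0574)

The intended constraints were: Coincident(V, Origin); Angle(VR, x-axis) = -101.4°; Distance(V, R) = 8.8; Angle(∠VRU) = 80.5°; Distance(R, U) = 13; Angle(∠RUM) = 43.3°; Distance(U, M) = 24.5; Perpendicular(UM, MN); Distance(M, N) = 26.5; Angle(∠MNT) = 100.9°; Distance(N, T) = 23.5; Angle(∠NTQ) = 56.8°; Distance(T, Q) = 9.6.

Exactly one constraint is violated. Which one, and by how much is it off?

Distance(T, Q) = 9.6 — off by 5.60.

V = (0.00, 0.00) ✓; VR at -101.4° ✓; |VR| = 8.800 ✓; ∠VRU = 80.50° ✓; |RU| = 13.00 ✓; ∠RUM = 43.30° ✓; |UM| = 24.50 ✓; ∠(UM, MN) = 90.00° ✓; |MN| = 26.50 ✓; ∠MNT = 100.9° ✓; |NT| = 23.50 ✓; ∠NTQ = 56.80° ✓; |TQ| = 15.20 ✗.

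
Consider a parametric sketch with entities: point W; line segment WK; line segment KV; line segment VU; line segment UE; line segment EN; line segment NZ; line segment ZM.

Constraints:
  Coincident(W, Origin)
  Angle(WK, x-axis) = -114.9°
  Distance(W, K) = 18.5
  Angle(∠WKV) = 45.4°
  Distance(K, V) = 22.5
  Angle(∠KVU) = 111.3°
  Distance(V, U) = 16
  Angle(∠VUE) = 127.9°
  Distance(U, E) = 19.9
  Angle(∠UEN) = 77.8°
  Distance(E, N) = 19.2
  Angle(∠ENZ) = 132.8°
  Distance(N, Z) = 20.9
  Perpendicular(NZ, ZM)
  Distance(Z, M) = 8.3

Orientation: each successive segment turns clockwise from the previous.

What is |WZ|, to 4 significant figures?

17.55

W is at the origin; WK runs at -114.9° with length 18.5, so K = (-7.789, -16.78). ∠WKV = 45.4° gives KV at 110.5° from the x-axis; with |KV| = 22.5, V = (-15.67, 4.295). ∠KVU = 111.3° gives VU at 41.80° from the x-axis; with |VU| = 16.0, U = (-3.741, 14.96). ∠VUE = 127.9° gives UE at -10.30° from the x-axis; with |UE| = 19.9, E = (15.84, 11.40). ∠UEN = 77.8° gives EN at -112.5° from the x-axis; with |EN| = 19.2, N = (8.491, -6.337). ∠ENZ = 132.8° gives NZ at -159.7° from the x-axis; with |NZ| = 20.9, Z = (-11.11, -13.59). Then |WZ| = |Z − W| = 17.55.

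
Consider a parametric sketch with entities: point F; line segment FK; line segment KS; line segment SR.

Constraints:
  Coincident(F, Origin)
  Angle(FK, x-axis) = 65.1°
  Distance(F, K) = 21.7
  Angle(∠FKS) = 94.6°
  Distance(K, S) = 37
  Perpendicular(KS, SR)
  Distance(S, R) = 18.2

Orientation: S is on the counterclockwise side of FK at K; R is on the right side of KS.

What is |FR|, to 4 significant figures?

55.56

∠FKS = 94.6°, so KS runs at 65.1° + (180° − 94.6°) = 150.5° from the x-axis; with |KS| = 37.0, S = K + 37.0·(cos 150.5°, sin 150.5°) = (-23.07, 37.90). KS is perpendicular to SR; with |SR| = 18.2 on the right of KS, R = S + 18.2·(0.4924, 0.8704) = (-14.10, 53.74). Then |FR| = |R − F| = 55.56.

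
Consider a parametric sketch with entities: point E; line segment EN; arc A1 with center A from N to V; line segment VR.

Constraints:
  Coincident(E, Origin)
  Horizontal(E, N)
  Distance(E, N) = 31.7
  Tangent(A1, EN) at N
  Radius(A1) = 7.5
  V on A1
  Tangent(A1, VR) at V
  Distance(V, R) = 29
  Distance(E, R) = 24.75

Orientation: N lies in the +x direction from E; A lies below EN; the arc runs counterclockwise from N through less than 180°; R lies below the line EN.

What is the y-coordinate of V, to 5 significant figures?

-2.4416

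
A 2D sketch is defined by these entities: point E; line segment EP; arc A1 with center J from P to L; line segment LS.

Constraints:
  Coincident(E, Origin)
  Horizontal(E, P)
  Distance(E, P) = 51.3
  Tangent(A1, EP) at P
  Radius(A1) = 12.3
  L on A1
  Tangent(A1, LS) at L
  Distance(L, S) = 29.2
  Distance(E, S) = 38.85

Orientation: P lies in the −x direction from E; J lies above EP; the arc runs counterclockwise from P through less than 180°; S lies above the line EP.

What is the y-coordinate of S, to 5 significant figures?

29.821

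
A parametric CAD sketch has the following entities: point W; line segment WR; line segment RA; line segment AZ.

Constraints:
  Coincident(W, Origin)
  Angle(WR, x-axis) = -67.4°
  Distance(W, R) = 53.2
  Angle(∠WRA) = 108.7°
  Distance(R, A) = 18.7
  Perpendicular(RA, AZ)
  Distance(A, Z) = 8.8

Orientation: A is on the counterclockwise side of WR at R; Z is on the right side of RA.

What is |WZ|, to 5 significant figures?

69.153

W is at the origin; WR runs at -67.4° with length 53.2, so R = 53.2·(cos -67.4°, sin -67.4°) = (20.445, -49.115). ∠WRA = 108.7°, so RA runs at -67.4° + (180° − 108.7°) = 3.9000° from the x-axis; with |RA| = 18.7, A = R + 18.7·(cos 3.9000°, sin 3.9000°) = (39.101, -47.843). RA ⟂ AZ; with |AZ| = 8.8 on the right of RA, Z = A + 8.8·(0.068015, -0.99768) = (39.700, -56.623). Then |WZ| = |Z − W| = 69.153.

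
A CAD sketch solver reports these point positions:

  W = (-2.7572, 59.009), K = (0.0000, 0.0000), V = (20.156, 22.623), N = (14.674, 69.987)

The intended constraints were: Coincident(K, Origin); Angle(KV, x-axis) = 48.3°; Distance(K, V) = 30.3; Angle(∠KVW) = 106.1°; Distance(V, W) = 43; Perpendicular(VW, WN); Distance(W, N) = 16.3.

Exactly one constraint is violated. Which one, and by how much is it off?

Distance(W, N) = 16.3 — off by 4.30.

K = (0.00, 0.00) ✓; KV at 48.30° ✓; |KV| = 30.30 ✓; ∠KVW = 106.1° ✓; |VW| = 43.00 ✓; ∠(VW, WN) = 90.00° ✓; |WN| = 20.60 ✗.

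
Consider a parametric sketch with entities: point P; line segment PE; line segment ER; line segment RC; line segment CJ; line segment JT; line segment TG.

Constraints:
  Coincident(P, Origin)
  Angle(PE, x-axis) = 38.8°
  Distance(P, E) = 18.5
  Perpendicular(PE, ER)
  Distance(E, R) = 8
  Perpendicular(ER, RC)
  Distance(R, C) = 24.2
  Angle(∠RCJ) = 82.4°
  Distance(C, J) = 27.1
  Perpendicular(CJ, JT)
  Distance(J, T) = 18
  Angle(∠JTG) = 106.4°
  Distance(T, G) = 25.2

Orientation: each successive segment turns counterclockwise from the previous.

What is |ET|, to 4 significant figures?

16.71

∠RCJ = 82.4° gives CJ at -43.60° from the x-axis; with |CJ| = 27.1, J = (10.17, -16.03). The perpendicularity gives JT at right angles to CJ, so JT runs at 46.40°; with |JT| = 18.0, T = (22.58, -2.991). Then |ET| = |T − E| = 16.71.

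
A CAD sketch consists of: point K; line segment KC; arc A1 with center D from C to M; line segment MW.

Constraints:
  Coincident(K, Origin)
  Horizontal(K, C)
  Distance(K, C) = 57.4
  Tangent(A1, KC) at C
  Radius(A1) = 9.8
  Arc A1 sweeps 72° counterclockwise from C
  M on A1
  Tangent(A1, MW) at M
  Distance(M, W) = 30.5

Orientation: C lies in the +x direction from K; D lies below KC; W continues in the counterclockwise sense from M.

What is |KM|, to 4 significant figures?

48.55

K is at the origin; KC is horizontal with |KC| = 57.4 and C on the +x side, so C = (57.40, 0.000). A1 meets KC tangentially, so DC is at right angles to KC, so D = C + (0, -9.8) = (57.40, -9.800). On A1, C sits at bearing 90° from D; a 72° counterclockwise sweep puts M at bearing 162°, so M = D + 9.8·(cos 162°, sin 162°) = (48.08, -6.772). Then |KM| = |M − K| = 48.55.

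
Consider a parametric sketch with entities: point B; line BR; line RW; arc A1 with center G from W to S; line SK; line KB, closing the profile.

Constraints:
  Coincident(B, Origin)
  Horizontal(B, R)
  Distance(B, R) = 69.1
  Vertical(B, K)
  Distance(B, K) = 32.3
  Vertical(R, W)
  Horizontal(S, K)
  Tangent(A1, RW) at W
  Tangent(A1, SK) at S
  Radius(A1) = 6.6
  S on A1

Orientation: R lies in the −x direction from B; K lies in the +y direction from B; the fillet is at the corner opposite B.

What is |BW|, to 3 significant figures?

73.7

B is at the origin; B and R share the same y with |BR| = 69.1 and R on the −x side, so R = (-69.1, 0.00). B and K share the same x with |BK| = 32.3 and K on the +y side, so K = (0.00, 32.3). The virtual corner opposite B is at (-69.1, 32.3). Since A1 is tangent to RW there, GW ⟂ RW and since A1 is tangent to SK there, GS ⟂ SK, with radius 6.6, so the center G sits 6.6 in from both sides at G = (-62.5, 25.7). That places the tangent points at W = (-69.1, 25.7) on RW and S = (-62.5, 32.3) on SK. Then |BW| = |W − B| = 73.7.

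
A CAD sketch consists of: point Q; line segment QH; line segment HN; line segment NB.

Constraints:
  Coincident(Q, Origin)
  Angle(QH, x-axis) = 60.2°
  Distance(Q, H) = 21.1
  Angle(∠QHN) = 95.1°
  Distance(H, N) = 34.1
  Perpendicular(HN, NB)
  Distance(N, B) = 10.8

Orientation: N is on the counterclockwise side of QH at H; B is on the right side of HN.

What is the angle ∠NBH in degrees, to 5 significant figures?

72.426°

Q is at the origin; QH runs at 60.2° with length 21.1, so H = 21.1·(cos 60.2°, sin 60.2°) = (10.486, 18.310). ∠QHN = 95.1°, so HN runs at 60.2° + (180° − 95.1°) = 145.10° from the x-axis; with |HN| = 34.1, N = H + 34.1·(cos 145.10°, sin 145.10°) = (-17.481, 37.820). HN ⟂ NB; with |NB| = 10.8 on the right of HN, B = N + 10.8·(0.57215, 0.82015) = (-11.302, 46.678). Then cos ∠NBH = BN·BH / (|BN||BH|), giving 72.426°.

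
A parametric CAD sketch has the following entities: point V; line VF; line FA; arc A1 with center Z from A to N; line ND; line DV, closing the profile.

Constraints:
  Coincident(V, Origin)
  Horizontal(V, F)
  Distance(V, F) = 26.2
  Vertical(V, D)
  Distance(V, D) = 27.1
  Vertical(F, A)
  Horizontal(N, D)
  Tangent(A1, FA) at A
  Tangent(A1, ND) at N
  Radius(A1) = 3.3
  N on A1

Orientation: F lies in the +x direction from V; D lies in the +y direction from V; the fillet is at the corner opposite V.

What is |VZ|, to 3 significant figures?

33.0

V is at the origin; VF is horizontal with |VF| = 26.2 and F on the +x side, so F = (26.2, 0.00). V and D share the same x with |VD| = 27.1 and D on the +y side, so D = (0.00, 27.1). The virtual corner opposite V is at (26.2, 27.1). The tangent condition forces ZA to be normal to FA and the tangent condition forces ZN to be normal to ND, with radius 3.3, so the center Z sits 3.3 in from both sides at Z = (22.9, 23.8). Then |VZ| = |Z − V| = 33.0.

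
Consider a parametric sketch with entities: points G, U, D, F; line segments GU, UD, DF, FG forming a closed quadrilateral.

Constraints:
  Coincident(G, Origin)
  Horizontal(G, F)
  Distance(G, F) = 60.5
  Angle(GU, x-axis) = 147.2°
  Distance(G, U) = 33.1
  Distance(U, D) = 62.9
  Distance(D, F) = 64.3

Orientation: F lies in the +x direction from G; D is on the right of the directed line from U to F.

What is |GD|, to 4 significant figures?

35.41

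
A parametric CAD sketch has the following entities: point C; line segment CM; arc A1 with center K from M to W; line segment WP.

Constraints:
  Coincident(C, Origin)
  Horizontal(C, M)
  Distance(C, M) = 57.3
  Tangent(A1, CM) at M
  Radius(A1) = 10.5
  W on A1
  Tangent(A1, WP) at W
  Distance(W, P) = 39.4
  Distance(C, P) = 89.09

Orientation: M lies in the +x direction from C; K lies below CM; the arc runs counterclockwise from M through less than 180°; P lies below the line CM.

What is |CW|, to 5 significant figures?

52.487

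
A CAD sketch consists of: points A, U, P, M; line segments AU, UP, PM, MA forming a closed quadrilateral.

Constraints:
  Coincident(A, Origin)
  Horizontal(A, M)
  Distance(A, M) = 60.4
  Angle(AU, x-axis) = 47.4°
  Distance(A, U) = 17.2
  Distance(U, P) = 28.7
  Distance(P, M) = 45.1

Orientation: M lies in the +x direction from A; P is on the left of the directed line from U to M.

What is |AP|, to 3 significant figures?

45.9

A is at the origin; AM is horizontal with |AM| = 60.4 and M in +x, so M = (60.4, 0). AU runs at 47.4° with |AU| = 17.2, so U = (11.6, 12.7). P is determined by |UP| = 28.7 and |PM| = 45.1 together: it lies at the intersection of circle(U, 28.7) and circle(M, 45.1). With |UM| = 50.4, the foot of the radical line on UM is 13.2 from U and the perpendicular offset is √(28.7² − 13.2²) = 25.5. Taking the left-of-UM solution: P = (30.8, 34.0).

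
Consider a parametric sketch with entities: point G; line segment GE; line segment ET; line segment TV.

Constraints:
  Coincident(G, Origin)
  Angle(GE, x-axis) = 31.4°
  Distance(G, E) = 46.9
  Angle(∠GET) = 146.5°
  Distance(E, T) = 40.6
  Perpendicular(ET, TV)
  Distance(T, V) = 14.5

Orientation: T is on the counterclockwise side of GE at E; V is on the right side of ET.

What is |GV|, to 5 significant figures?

89.356

G is at the origin; GE runs at 31.4° with length 46.9, so E = 46.9·(cos 31.4°, sin 31.4°) = (40.032, 24.435). ∠GET = 146.5°, so ET runs at 31.4° + (180° − 146.5°) = 64.900° from the x-axis; with |ET| = 40.6, T = E + 40.6·(cos 64.900°, sin 64.900°) = (57.254, 61.201). The perpendicularity gives TV at right angles to ET; with |TV| = 14.5 on the right of ET, V = T + 14.5·(0.90557, -0.42420) = (70.385, 55.051). Then |GV| = |V − G| = 89.356.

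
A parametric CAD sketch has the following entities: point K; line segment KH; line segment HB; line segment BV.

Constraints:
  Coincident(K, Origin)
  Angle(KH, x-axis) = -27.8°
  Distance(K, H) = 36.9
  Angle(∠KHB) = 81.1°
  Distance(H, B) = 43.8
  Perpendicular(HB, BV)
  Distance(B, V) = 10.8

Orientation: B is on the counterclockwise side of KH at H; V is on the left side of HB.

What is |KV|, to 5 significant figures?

45.926

K is at the origin; KH runs at -27.8° with length 36.9, so H = 36.9·(cos -27.8°, sin -27.8°) = (32.641, -17.210). ∠KHB = 81.1°, so HB runs at -27.8° + (180° − 81.1°) = 71.100° from the x-axis; with |HB| = 43.8, B = H + 43.8·(cos 71.100°, sin 71.100°) = (46.829, 24.229). HB is perpendicular to BV; with |BV| = 10.8 on the left of HB, V = B + 10.8·(-0.94609, 0.32392) = (36.611, 27.727). Then |KV| = |V − K| = 45.926.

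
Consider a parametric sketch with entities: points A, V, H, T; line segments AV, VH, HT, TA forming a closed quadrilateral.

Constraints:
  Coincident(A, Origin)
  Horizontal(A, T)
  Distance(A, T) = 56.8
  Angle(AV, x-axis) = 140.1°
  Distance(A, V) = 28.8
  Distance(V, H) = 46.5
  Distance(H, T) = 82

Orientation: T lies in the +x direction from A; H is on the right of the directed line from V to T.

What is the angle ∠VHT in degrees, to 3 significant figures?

72.3°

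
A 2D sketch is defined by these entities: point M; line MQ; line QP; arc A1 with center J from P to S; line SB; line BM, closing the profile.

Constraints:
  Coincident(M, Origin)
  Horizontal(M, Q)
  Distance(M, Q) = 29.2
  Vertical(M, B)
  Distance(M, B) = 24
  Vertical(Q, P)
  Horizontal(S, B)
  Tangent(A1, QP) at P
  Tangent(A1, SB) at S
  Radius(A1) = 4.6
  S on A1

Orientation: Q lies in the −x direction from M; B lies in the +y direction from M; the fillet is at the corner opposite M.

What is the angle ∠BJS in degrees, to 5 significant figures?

79.408°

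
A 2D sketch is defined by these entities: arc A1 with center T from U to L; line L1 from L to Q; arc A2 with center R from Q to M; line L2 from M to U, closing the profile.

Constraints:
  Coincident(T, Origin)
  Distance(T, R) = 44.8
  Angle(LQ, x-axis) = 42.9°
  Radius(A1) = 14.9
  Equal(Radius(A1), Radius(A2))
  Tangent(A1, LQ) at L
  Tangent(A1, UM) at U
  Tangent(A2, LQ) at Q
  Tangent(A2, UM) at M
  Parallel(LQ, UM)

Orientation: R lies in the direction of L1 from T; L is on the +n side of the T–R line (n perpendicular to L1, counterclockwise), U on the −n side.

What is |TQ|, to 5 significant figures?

47.213

Tangency of A1 to both parallel lines with radius 14.9 puts L and U at T ± 14.9·n: L = (-10.143, 10.915), U = (10.143, -10.915). Equal radii place Q and M the same way about R: Q = R + 14.9·n = (22.675, 41.411), M = R − 14.9·n = (42.961, 19.581). Then |TQ| = |Q − T| = 47.213.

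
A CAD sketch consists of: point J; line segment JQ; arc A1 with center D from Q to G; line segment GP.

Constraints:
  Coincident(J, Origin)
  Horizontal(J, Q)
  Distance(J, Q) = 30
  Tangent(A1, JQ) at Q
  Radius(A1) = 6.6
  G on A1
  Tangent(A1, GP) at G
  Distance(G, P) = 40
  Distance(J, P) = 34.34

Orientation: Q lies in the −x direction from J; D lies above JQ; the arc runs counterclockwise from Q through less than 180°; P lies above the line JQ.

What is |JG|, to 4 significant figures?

24.90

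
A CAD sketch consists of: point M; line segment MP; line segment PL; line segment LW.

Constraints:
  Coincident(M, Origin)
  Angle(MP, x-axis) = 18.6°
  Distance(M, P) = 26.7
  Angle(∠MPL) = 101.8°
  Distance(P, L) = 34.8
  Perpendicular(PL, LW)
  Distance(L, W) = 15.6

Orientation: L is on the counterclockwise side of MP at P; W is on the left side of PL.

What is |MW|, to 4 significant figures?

41.62

M is at the origin; MP runs at 18.6° with length 26.7, so P = 26.7·(cos 18.6°, sin 18.6°) = (25.31, 8.516). ∠MPL = 101.8°, so PL runs at 18.6° + (180° − 101.8°) = 96.80° from the x-axis; with |PL| = 34.8, L = P + 34.8·(cos 96.80°, sin 96.80°) = (21.18, 43.07). The perpendicularity gives LW at right angles to PL; with |LW| = 15.6 on the left of PL, W = L + 15.6·(-0.9930, -0.1184) = (5.695, 41.22). Then |MW| = |W − M| = 41.62.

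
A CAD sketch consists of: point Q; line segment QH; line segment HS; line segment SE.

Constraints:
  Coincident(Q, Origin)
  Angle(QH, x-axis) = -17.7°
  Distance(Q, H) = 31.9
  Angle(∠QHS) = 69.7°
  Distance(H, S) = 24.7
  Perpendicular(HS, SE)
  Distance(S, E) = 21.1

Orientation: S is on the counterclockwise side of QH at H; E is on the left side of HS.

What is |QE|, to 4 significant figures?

16.24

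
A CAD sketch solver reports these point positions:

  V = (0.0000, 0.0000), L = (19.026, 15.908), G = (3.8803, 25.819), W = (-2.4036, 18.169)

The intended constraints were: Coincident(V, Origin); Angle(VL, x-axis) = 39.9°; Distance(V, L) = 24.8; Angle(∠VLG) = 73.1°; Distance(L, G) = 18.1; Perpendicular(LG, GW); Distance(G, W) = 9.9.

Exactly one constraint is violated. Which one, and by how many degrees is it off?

Perpendicular(LG, GW) — off by 6.20°.

V = (0.00, 0.00) ✓; VL at 39.90° ✓; |VL| = 24.80 ✓; ∠VLG = 73.10° ✓; |LG| = 18.10 ✓; ∠(LG, GW) = 83.80° ✗; |GW| = 9.900 ✓.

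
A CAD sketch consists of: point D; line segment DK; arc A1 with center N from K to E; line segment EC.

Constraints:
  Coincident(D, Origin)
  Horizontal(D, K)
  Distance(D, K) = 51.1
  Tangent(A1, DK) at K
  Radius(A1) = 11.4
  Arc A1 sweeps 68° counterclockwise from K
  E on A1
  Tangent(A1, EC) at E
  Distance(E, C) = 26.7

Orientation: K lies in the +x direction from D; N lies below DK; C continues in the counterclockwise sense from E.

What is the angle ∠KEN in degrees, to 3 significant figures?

56.0°

D is at the origin; DK is horizontal with |DK| = 51.1 and K on the +x side, so K = (51.1, 0.00). Tangency of A1 to DK means the radius NK is perpendicular to DK, so N = K + (0, -11.4) = (51.1, -11.4). On A1, K sits at bearing 90° from N; a 68° counterclockwise sweep puts E at bearing 158°, so E = N + 11.4·(cos 158°, sin 158°) = (40.5, -7.13). Then cos ∠KEN = EK·EN / (|EK||EN|), giving 56.0°.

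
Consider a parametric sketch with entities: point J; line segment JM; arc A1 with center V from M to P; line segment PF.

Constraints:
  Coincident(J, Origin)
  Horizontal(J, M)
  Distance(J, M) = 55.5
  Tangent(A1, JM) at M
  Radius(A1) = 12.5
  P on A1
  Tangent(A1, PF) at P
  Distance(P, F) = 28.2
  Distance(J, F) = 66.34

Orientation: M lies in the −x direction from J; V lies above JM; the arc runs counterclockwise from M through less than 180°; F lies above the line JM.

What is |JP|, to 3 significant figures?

46.2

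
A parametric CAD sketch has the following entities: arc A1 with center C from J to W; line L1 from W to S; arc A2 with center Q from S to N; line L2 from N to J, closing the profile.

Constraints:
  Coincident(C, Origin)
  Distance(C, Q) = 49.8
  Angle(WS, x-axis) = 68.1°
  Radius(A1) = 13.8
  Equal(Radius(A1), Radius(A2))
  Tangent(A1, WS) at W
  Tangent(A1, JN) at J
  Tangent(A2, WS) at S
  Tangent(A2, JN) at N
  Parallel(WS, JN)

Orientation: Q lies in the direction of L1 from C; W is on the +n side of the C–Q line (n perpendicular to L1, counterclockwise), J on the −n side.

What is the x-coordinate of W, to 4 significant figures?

-12.80

C is at the origin and Q lies 49.8 along u from C, so Q = 49.8·u = (18.57, 46.21). Tangency of A1 to both parallel lines with radius 13.8 puts W and J at C ± 13.8·n: W = (-12.80, 5.147), J = (12.80, -5.147). So W.x = -12.80.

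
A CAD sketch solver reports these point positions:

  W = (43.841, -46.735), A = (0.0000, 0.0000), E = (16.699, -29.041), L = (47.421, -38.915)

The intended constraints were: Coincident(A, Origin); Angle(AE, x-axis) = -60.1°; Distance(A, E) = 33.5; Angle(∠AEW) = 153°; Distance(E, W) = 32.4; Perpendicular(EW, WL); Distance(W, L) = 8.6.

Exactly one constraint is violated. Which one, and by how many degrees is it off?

Perpendicular(EW, WL) — off by 8.50°.

A = (0.00, 0.00) ✓; AE at -60.10° ✓; |AE| = 33.50 ✓; ∠AEW = 153.0° ✓; |EW| = 32.40 ✓; ∠(EW, WL) = 98.50° ✗; |WL| = 8.601 ✓.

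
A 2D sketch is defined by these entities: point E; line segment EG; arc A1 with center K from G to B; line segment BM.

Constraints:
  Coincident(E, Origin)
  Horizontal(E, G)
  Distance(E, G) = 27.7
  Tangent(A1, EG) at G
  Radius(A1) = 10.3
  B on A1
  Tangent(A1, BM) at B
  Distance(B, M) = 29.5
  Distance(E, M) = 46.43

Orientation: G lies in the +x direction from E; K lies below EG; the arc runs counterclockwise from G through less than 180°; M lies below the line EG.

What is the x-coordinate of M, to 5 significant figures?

21.813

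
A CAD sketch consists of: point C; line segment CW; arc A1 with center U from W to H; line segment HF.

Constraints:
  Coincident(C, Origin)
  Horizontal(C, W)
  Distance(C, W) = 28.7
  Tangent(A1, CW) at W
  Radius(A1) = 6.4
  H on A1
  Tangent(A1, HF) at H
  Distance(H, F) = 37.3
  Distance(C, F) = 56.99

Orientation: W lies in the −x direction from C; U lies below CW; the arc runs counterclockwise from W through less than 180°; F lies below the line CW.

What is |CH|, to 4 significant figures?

35.61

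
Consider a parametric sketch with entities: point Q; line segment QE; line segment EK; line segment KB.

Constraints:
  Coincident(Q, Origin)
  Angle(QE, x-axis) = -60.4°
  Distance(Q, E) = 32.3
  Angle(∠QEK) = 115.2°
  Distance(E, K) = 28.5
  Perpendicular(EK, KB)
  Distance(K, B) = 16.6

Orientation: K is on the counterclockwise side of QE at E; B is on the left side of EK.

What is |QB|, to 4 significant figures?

44.10

∠QEK = 115.2°, so EK runs at -60.4° + (180° − 115.2°) = 4.400° from the x-axis; with |EK| = 28.5, K = E + 28.5·(cos 4.400°, sin 4.400°) = (44.37, -25.90). The perpendicularity gives KB at right angles to EK; with |KB| = 16.6 on the left of EK, B = K + 16.6·(-0.07672, 0.9971) = (43.10, -9.347). Then |QB| = |B − Q| = 44.10.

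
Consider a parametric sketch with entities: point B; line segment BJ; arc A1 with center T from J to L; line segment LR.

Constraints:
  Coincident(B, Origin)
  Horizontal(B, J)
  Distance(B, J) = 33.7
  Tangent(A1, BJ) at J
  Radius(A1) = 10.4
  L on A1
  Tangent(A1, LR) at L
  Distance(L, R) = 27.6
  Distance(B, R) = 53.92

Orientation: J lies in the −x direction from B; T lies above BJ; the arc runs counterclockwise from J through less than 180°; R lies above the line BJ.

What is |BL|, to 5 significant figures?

28.568

B is at the origin; BJ is horizontal with |BJ| = 33.7 and J on the −x side, so J = (-33.700, 0.0000). Tangency of A1 to BJ means the radius TJ is perpendicular to BJ, so T = J + (0, 10.4) = (-33.700, 10.400). Since TL ⟂ LR (tangency), |TR| = √(10.4² + 27.6²) = 29.494 regardless of where L sits on A1. So R lies on both circle(B, 53.92) and circle(T, 29.494); the above-BJ intersection is R = (-36.411, 39.770). L is the foot of the tangent from R: L = (-24.346, 14.946).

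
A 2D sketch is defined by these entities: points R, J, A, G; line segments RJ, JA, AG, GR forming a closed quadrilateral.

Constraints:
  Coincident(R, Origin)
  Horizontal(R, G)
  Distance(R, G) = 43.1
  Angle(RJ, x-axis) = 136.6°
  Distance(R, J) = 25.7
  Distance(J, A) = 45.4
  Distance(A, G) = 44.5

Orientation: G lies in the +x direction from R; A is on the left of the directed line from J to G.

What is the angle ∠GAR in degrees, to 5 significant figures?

57.992°

R is at the origin; RG is horizontal with |RG| = 43.1 and G in +x, so G = (43.1, 0). RJ runs at 136.6° with |RJ| = 25.7, so J = (-18.673, 17.658). A is determined by |JA| = 45.4 and |AG| = 44.5 together: it lies at the intersection of circle(J, 45.4) and circle(G, 44.5). With |JG| = 64.247, the foot of the radical line on JG is 32.753 from J and the perpendicular offset is √(45.4² − 32.753²) = 31.439. Taking the left-of-JG solution: A = (21.460, 38.884).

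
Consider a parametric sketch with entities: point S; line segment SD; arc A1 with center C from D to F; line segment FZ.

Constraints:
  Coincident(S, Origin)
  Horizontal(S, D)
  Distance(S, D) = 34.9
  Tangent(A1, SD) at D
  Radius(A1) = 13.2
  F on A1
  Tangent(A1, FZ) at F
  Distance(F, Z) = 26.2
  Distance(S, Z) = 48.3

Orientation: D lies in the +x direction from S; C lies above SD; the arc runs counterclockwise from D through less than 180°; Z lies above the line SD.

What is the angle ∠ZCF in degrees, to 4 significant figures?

63.26°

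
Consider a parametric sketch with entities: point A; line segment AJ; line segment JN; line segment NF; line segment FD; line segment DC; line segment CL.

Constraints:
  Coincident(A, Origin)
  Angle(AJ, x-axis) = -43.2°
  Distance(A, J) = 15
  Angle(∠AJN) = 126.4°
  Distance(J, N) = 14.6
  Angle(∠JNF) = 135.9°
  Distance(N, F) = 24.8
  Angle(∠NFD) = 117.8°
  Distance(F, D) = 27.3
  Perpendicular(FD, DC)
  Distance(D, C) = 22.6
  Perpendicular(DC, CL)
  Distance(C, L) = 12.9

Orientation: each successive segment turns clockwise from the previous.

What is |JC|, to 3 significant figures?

37.2

A is at the origin; AJ runs at -43.2° with length 15.0, so J = (10.9, -10.3). ∠AJN = 126.4° gives JN at -96.8° from the x-axis; with |JN| = 14.6, N = (9.21, -24.8). ∠JNF = 135.9° gives NF at -141° from the x-axis; with |NF| = 24.8, F = (-10.0, -40.4). ∠NFD = 117.8° gives FD at 157° from the x-axis; with |FD| = 27.3, D = (-35.2, -29.7). FD ⟂ DC, so DC runs at 66.9°; with |DC| = 22.6, C = (-26.3, -8.91). Then |JC| = |C − J| = 37.2.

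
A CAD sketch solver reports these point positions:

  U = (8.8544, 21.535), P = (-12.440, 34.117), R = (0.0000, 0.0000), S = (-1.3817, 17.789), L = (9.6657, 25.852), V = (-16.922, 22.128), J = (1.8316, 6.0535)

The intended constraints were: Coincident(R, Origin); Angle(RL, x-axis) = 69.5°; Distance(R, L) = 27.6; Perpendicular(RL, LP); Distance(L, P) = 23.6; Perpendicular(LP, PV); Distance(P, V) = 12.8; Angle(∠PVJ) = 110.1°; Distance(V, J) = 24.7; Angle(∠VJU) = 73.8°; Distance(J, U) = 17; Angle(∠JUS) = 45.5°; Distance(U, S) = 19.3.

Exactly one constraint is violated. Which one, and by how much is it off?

Distance(U, S) = 19.3 — off by 8.40.

R = (0.00, 0.00) ✓; RL at 69.50° ✓; |RL| = 27.60 ✓; ∠(RL, LP) = 90.00° ✓; |LP| = 23.60 ✓; ∠(LP, PV) = 90.00° ✓; |PV| = 12.80 ✓; ∠PVJ = 110.1° ✓; |VJ| = 24.70 ✓; ∠VJU = 73.80° ✓; |JU| = 17.00 ✓; ∠JUS = 45.50° ✓; |US| = 10.90 ✗.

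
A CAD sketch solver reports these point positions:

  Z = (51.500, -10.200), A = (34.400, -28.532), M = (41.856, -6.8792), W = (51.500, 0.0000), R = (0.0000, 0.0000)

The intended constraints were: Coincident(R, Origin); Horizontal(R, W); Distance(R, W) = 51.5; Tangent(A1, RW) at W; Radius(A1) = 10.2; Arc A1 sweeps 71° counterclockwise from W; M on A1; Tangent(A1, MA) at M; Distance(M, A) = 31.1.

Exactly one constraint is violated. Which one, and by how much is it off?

Distance(M, A) = 31.1 — off by 8.20.

R = (0.00, 0.00) ✓; R.y = 0.00, W.y = 0.00 ✓; |RW| = 51.50 ✓; ∠(ZW, WR) = 90.00° ✓; |ZW| = 10.20 ✓; bearing(Z→M) − bearing(Z→W) = 71.00° ✓; |ZM| = 10.20 ✓; ∠(ZM, MA) = 90.00° ✓; |MA| = 22.90 ✗.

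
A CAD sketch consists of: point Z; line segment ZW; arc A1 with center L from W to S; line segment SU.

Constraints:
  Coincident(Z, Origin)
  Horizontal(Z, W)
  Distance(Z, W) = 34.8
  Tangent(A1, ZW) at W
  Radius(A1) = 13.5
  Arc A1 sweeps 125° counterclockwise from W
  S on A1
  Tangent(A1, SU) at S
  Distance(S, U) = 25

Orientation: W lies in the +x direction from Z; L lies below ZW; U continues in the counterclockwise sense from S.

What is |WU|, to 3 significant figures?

41.9

Z is at the origin; Z and W share the same y with |ZW| = 34.8 and W on the +x side, so W = (34.8, 0.00). Since A1 is tangent to ZW there, LW ⟂ ZW, so L = W + (0, -13.5) = (34.8, -13.5). On A1, W sits at bearing 90° from L; a 125° counterclockwise sweep puts S at bearing 215°, so S = L + 13.5·(cos 215°, sin 215°) = (23.7, -21.2). A1 meets SU tangentially, so LS is at right angles to SU, so SU runs along (−sin 215°, cos 215°); with |SU| = 25.0, U = (38.1, -41.7). Then |WU| = |U − W| = 41.9.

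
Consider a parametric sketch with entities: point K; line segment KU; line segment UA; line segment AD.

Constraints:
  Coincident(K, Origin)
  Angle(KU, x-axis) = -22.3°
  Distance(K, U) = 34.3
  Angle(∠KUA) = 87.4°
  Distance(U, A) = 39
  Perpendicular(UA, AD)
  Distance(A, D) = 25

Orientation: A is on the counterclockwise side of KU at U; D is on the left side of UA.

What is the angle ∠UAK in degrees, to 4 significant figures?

42.46°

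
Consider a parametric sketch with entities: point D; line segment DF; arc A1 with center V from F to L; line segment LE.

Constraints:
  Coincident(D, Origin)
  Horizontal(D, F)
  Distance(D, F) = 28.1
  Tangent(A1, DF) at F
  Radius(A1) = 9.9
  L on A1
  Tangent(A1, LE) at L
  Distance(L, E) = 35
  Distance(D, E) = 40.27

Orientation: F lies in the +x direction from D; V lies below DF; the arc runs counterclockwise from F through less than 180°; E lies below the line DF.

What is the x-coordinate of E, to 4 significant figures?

7.146

Checks: |VL| = 9.900 ✓; ∠(VL, LE) = 90.00° ✓; |LE| = 35.00 ✓; |DE| = 40.27 ✓.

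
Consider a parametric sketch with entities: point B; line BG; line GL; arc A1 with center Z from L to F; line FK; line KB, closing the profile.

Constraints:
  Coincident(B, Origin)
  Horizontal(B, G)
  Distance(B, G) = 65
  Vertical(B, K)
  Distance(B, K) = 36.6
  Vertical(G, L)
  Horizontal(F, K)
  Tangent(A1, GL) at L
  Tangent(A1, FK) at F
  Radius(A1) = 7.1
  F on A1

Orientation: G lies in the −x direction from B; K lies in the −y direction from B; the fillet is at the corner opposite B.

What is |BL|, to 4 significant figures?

71.38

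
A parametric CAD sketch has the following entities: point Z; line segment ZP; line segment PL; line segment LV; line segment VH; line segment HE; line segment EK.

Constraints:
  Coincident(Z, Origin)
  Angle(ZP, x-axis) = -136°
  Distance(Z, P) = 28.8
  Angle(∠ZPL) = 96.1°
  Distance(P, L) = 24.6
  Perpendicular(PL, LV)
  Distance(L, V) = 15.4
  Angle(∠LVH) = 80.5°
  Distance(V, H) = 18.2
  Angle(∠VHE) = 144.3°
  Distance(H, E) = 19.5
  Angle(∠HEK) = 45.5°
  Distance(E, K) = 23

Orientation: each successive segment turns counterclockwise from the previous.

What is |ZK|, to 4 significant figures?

35.66

∠VHE = 144.3° gives HE at 173.1° from the x-axis; with |HE| = 19.5, E = (-26.21, -15.30). ∠HEK = 45.5° gives EK at -52.40° from the x-axis; with |EK| = 23.0, K = (-12.18, -33.52). Then |ZK| = |K − Z| = 35.66.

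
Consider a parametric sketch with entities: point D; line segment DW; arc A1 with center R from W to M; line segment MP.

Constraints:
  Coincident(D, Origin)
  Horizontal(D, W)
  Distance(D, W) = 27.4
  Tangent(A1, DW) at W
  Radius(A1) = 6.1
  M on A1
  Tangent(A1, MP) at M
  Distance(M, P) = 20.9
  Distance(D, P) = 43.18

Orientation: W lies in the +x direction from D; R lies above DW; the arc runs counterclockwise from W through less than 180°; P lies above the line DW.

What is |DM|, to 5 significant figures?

34.037

D is at the origin; DW is horizontal with |DW| = 27.4 and W on the +x side, so W = (27.400, 0.0000). Since A1 is tangent to DW there, RW ⟂ DW, so R = W + (0, 6.1) = (27.400, 6.1000). Since RM ⟂ MP (tangency), |RP| = √(6.1² + 20.9²) = 21.772 regardless of where M sits on A1. So P lies on both circle(D, 43.18) and circle(R, 21.772); the above-DW intersection is P = (33.759, 26.923). M is the foot of the tangent from P: M = (33.500, 6.0242).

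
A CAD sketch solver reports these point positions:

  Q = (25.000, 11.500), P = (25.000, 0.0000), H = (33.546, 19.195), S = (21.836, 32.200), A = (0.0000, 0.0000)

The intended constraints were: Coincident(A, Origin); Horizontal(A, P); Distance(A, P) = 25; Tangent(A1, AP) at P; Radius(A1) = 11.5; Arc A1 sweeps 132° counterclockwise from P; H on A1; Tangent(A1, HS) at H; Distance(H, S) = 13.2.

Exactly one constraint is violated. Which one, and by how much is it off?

Distance(H, S) = 13.2 — off by 4.30.

A = (0.00, 0.00) ✓; A.y = 0.00, P.y = 0.00 ✓; |AP| = 25.00 ✓; ∠(QP, PA) = 90.00° ✓; |QP| = 11.50 ✓; bearing(Q→H) − bearing(Q→P) = 132.0° ✓; |QH| = 11.50 ✓; ∠(QH, HS) = 90.00° ✓; |HS| = 17.50 ✗.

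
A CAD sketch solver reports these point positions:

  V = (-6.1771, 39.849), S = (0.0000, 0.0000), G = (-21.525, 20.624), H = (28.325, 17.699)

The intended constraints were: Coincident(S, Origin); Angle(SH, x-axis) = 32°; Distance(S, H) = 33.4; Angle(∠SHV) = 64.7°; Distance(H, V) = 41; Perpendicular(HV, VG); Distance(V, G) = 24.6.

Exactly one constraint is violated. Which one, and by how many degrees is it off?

Perpendicular(HV, VG) — off by 5.90°.

S = (0.00, 0.00) ✓; SH at 32.00° ✓; |SH| = 33.40 ✓; ∠SHV = 64.70° ✓; |HV| = 41.00 ✓; ∠(HV, VG) = 84.10° ✗; |VG| = 24.60 ✓.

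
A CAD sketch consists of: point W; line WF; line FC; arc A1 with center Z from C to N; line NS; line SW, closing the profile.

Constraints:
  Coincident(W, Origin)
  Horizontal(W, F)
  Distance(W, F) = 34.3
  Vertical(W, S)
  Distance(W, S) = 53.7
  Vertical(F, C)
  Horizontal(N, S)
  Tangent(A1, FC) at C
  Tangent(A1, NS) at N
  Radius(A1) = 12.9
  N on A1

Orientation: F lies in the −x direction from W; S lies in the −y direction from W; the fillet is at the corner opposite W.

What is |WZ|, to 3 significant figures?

46.1

W is at the origin; W and F share the same y with |WF| = 34.3 and F on the −x side, so F = (-34.3, 0.00). W and S share the same x with |WS| = 53.7 and S on the −y side, so S = (0.00, -53.7). The virtual corner opposite W is at (-34.3, -53.7). Since A1 is tangent to FC there, ZC ⟂ FC and A1 meets NS tangentially, so ZN is at right angles to NS, with radius 12.9, so the center Z sits 12.9 in from both sides at Z = (-21.4, -40.8). Then |WZ| = |Z − W| = 46.1.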